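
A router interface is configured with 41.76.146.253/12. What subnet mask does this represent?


/12 means 12 network bits, 20 host bits
Binary: 11111111111100000000000000000000
Mask: 255.240.0.0


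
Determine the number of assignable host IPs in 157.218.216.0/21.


Host bits = 32 - 21 = 11
Total addresses = 2^11 = 2048
Usable = total - 2 (network and broadcast)
Usable hosts: 2046


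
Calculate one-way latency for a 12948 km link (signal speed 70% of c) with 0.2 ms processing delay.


Speed = 0.7 * 3e5 km/s = 210000 km/s
Propagation delay = 12948 / 210000 = 0.0617 s = 61.6571 ms
Processing delay = 0.2 ms
Total one-way latency = 61.8571 ms


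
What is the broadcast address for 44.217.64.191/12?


Network: 44.208.0.0/12
Host bits = 20
Set all host bits to 1:
Broadcast: 44.223.255.255


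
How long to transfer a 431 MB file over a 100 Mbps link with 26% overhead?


Effective throughput = 100 * (1 - 26/100) = 74 Mbps
File size in Mb = 431 * 8 = 3448 Mb
Time = 3448 / 74
Time = 46.5946 seconds


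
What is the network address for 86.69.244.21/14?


IP:   01010110.01000101.11110100.00010101
Mask: 11111111.11111100.00000000.00000000
AND operation:
Net:  01010110.01000100.00000000.00000000
Network: 86.68.0.0/14


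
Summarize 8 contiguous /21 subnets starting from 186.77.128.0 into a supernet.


Original prefix: /21
Number of subnets: 8 = 2^3
New prefix = 21 - 3 = 18
Supernet: 186.77.128.0/18


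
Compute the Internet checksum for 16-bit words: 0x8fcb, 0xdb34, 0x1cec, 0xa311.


Sum all words (with carry folding):
+ 0x8fcb = 0x8fcb
+ 0xdb34 = 0x6b00
+ 0x1cec = 0x87ec
+ 0xa311 = 0x2afe
One's complement: ~0x2afe
Checksum = 0xd501


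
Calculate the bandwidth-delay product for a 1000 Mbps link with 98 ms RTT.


BDP = bandwidth * RTT
= 1000 Mbps * 98 ms
= 1000 * 1e6 * 98 / 1000 bits
= 98000000 bits
= 12250000 bytes
= 11962.8906 KB
BDP = 98000000 bits (12250000 bytes)


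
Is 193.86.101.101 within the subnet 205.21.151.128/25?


Subnet network: 205.21.151.128
Test IP AND mask: 193.86.101.0
No, 193.86.101.101 is not in 205.21.151.128/25


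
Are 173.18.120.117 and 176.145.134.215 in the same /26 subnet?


Mask: 255.255.255.192
173.18.120.117 AND mask = 173.18.120.64
176.145.134.215 AND mask = 176.145.134.192
No, different subnets (173.18.120.64 vs 176.145.134.192)


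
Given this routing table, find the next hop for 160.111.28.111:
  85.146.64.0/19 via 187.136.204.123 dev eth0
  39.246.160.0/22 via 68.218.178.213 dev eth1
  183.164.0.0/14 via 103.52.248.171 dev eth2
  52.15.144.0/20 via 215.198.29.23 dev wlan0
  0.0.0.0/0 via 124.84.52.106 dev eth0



Longest prefix match for 160.111.28.111:
  /19 85.146.64.0: no
  /22 39.246.160.0: no
  /14 183.164.0.0: no
  /20 52.15.144.0: no
  /0 0.0.0.0: MATCH
Selected: next-hop 124.84.52.106 via eth0 (matched /0)


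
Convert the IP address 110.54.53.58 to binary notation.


110 = 01101110
54 = 00110110
53 = 00110101
58 = 00111010
Binary: 01101110.00110110.00110101.00111010


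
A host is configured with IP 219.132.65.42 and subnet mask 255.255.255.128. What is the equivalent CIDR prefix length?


Binary: 11111111.11111111.11111111.10000000
Count leading 1s
Prefix: /25


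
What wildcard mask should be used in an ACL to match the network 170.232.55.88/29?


Subnet mask: 255.255.255.248
Wildcard = 255.255.255.255 - subnet mask
255 - 255 = 0
255 - 255 = 0
255 - 255 = 0
255 - 248 = 7
Wildcard: 0.0.0.7


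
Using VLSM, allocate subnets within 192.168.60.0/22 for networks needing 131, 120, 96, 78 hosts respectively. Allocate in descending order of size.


131 hosts -> /24 (254 usable): 192.168.60.0/24
120 hosts -> /25 (126 usable): 192.168.61.0/25
96 hosts -> /25 (126 usable): 192.168.61.128/25
78 hosts -> /25 (126 usable): 192.168.62.0/25
Allocation: 192.168.60.0/24 (131 hosts, 254 usable); 192.168.61.0/25 (120 hosts, 126 usable); 192.168.61.128/25 (96 hosts, 126 usable); 192.168.62.0/25 (78 hosts, 126 usable)


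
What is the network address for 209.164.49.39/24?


IP:   11010001.10100100.00110001.00100111
Mask: 11111111.11111111.11111111.00000000
AND operation:
Net:  11010001.10100100.00110001.00000000
Network: 209.164.49.0/24


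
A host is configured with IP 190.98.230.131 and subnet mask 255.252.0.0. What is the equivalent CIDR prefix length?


Binary: 11111111.11111100.00000000.00000000
Count leading 1s
Prefix: /14


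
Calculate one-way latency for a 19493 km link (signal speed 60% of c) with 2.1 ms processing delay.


Speed = 0.6 * 3e5 km/s = 180000 km/s
Propagation delay = 19493 / 180000 = 0.1083 s = 108.2944 ms
Processing delay = 2.1 ms
Total one-way latency = 110.3944 ms


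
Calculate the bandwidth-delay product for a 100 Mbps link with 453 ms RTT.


BDP = bandwidth * RTT
= 100 Mbps * 453 ms
= 100 * 1e6 * 453 / 1000 bits
= 45300000 bits
= 5662500 bytes
= 5529.7852 KB
BDP = 45300000 bits (5662500 bytes)


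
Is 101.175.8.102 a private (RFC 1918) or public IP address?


RFC 1918 private ranges:
  10.0.0.0/8 (10.0.0.0 - 10.255.255.255)
  172.16.0.0/12 (172.16.0.0 - 172.31.255.255)
  192.168.0.0/16 (192.168.0.0 - 192.168.255.255)
Public (not in any RFC 1918 range)


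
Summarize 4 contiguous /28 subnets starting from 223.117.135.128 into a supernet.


Original prefix: /28
Number of subnets: 4 = 2^2
New prefix = 28 - 2 = 26
Supernet: 223.117.135.128/26


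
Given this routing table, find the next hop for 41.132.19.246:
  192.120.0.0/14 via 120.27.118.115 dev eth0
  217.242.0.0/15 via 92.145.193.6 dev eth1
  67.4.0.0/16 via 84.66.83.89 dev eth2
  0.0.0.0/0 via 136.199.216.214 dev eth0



Longest prefix match for 41.132.19.246:
  /14 192.120.0.0: no
  /15 217.242.0.0: no
  /16 67.4.0.0: no
  /0 0.0.0.0: MATCH
Selected: next-hop 136.199.216.214 via eth0 (matched /0)


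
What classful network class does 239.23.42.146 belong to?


First octet: 239
Binary: 11101111
1110xxxx -> Class D (224-239)
Class D (multicast), default mask N/A


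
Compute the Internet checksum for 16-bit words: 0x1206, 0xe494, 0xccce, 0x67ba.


Sum all words (with carry folding):
+ 0x1206 = 0x1206
+ 0xe494 = 0xf69a
+ 0xccce = 0xc369
+ 0x67ba = 0x2b24
One's complement: ~0x2b24
Checksum = 0xd4db


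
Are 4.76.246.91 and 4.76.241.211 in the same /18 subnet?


Mask: 255.255.192.0
4.76.246.91 AND mask = 4.76.192.0
4.76.241.211 AND mask = 4.76.192.0
Yes, same subnet (4.76.192.0)


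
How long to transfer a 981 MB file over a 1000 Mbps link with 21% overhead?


Effective throughput = 1000 * (1 - 21/100) = 790 Mbps
File size in Mb = 981 * 8 = 7848 Mb
Time = 7848 / 790
Time = 9.9342 seconds


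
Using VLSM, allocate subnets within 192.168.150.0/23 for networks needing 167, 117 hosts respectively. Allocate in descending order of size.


167 hosts -> /24 (254 usable): 192.168.150.0/24
117 hosts -> /25 (126 usable): 192.168.151.0/25
Allocation: 192.168.150.0/24 (167 hosts, 254 usable); 192.168.151.0/25 (117 hosts, 126 usable)


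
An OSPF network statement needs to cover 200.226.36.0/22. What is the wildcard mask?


Subnet mask: 255.255.252.0
Wildcard = 255.255.255.255 - subnet mask
255 - 255 = 0
255 - 255 = 0
255 - 252 = 3
255 - 0 = 255
Wildcard: 0.0.3.255


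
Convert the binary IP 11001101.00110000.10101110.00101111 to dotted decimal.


11001101 = 205
00110000 = 48
10101110 = 174
00101111 = 47
IP: 205.48.174.47


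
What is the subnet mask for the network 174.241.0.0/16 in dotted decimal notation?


/16 means 16 network bits, 16 host bits
Binary: 11111111111111110000000000000000
Mask: 255.255.0.0


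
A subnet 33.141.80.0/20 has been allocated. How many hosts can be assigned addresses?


Host bits = 32 - 20 = 12
Total addresses = 2^12 = 4096
Usable = total - 2 (network and broadcast)
Usable hosts: 4094


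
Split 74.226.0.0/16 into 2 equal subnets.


New prefix = 16 + 1 = 17
Each subnet has 32768 addresses
  74.226.0.0/17
  74.226.128.0/17
Subnets: 74.226.0.0/17, 74.226.128.0/17


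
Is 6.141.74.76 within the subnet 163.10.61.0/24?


Subnet network: 163.10.61.0
Test IP AND mask: 6.141.74.0
No, 6.141.74.76 is not in 163.10.61.0/24


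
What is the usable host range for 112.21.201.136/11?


Network: 112.0.0.0
Broadcast: 112.31.255.255
First usable = network + 1
Last usable = broadcast - 1
Range: 112.0.0.1 to 112.31.255.254


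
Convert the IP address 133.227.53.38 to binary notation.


133 = 10000101
227 = 11100011
53 = 00110101
38 = 00100110
Binary: 10000101.11100011.00110101.00100110


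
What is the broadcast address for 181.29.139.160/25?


Network: 181.29.139.128/25
Host bits = 7
Set all host bits to 1:
Broadcast: 181.29.139.255


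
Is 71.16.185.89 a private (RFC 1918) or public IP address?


RFC 1918 private ranges:
  10.0.0.0/8 (10.0.0.0 - 10.255.255.255)
  172.16.0.0/12 (172.16.0.0 - 172.31.255.255)
  192.168.0.0/16 (192.168.0.0 - 192.168.255.255)
Public (not in any RFC 1918 range)


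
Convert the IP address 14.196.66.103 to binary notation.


14 = 00001110
196 = 11000100
66 = 01000010
103 = 01100111
Binary: 00001110.11000100.01000010.01100111


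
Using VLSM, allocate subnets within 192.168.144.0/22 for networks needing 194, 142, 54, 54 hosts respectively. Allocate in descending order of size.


194 hosts -> /24 (254 usable): 192.168.144.0/24
142 hosts -> /24 (254 usable): 192.168.145.0/24
54 hosts -> /26 (62 usable): 192.168.146.0/26
54 hosts -> /26 (62 usable): 192.168.146.64/26
Allocation: 192.168.144.0/24 (194 hosts, 254 usable); 192.168.145.0/24 (142 hosts, 254 usable); 192.168.146.0/26 (54 hosts, 62 usable); 192.168.146.64/26 (54 hosts, 62 usable)


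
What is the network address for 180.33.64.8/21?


IP:   10110100.00100001.01000000.00001000
Mask: 11111111.11111111.11111000.00000000
AND operation:
Net:  10110100.00100001.01000000.00000000
Network: 180.33.64.0/21


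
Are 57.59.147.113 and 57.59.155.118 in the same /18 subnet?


Mask: 255.255.192.0
57.59.147.113 AND mask = 57.59.128.0
57.59.155.118 AND mask = 57.59.128.0
Yes, same subnet (57.59.128.0)


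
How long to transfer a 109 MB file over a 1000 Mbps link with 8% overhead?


Effective throughput = 1000 * (1 - 8/100) = 920 Mbps
File size in Mb = 109 * 8 = 872 Mb
Time = 872 / 920
Time = 0.9478 seconds


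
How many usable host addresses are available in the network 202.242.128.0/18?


Host bits = 32 - 18 = 14
Total addresses = 2^14 = 16384
Usable = total - 2 (network and broadcast)
Usable hosts: 16382


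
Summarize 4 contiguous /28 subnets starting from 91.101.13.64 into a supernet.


Original prefix: /28
Number of subnets: 4 = 2^2
New prefix = 28 - 2 = 26
Supernet: 91.101.13.64/26


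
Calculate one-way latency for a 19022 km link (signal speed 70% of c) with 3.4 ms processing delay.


Speed = 0.7 * 3e5 km/s = 210000 km/s
Propagation delay = 19022 / 210000 = 0.0906 s = 90.581 ms
Processing delay = 3.4 ms
Total one-way latency = 93.981 ms


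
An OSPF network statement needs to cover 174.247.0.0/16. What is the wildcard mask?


Subnet mask: 255.255.0.0
Wildcard = 255.255.255.255 - subnet mask
255 - 255 = 0
255 - 255 = 0
255 - 0 = 255
255 - 0 = 255
Wildcard: 0.0.255.255


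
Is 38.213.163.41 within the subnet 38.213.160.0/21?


Subnet network: 38.213.160.0
Test IP AND mask: 38.213.160.0
Yes, 38.213.163.41 is in 38.213.160.0/21


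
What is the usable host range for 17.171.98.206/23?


Network: 17.171.98.0
Broadcast: 17.171.99.255
First usable = network + 1
Last usable = broadcast - 1
Range: 17.171.98.1 to 17.171.99.254


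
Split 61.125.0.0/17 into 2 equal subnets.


New prefix = 17 + 1 = 18
Each subnet has 16384 addresses
  61.125.0.0/18
  61.125.64.0/18
Subnets: 61.125.0.0/18, 61.125.64.0/18


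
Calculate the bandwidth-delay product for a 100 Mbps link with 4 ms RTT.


BDP = bandwidth * RTT
= 100 Mbps * 4 ms
= 100 * 1e6 * 4 / 1000 bits
= 400000 bits
= 50000 bytes
= 48.8281 KB
BDP = 400000 bits (50000 bytes)


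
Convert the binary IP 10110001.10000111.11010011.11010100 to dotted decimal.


10110001 = 177
10000111 = 135
11010011 = 211
11010100 = 212
IP: 177.135.211.212


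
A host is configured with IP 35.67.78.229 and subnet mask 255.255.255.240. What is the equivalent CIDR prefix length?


Binary: 11111111.11111111.11111111.11110000
Count leading 1s
Prefix: /28


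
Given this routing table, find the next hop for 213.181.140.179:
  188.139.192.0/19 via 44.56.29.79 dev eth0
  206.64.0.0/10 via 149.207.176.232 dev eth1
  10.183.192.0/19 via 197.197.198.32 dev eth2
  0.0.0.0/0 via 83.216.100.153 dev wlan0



Longest prefix match for 213.181.140.179:
  /19 188.139.192.0: no
  /10 206.64.0.0: no
  /19 10.183.192.0: no
  /0 0.0.0.0: MATCH
Selected: next-hop 83.216.100.153 via wlan0 (matched /0)


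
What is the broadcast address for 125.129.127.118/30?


Network: 125.129.127.116/30
Host bits = 2
Set all host bits to 1:
Broadcast: 125.129.127.119


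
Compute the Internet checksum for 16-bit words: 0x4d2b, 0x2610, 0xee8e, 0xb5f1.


Sum all words (with carry folding):
+ 0x4d2b = 0x4d2b
+ 0x2610 = 0x733b
+ 0xee8e = 0x61ca
+ 0xb5f1 = 0x17bc
One's complement: ~0x17bc
Checksum = 0xe843


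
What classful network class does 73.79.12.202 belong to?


First octet: 73
Binary: 01001001
0xxxxxxx -> Class A (1-126)
Class A, default mask 255.0.0.0 (/8)


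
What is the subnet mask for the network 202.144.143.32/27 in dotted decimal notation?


/27 means 27 network bits, 5 host bits
Binary: 11111111111111111111111111100000
Mask: 255.255.255.224


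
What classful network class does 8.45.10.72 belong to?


First octet: 8
Binary: 00001000
0xxxxxxx -> Class A (1-126)
Class A, default mask 255.0.0.0 (/8)


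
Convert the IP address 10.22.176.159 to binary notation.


10 = 00001010
22 = 00010110
176 = 10110000
159 = 10011111
Binary: 00001010.00010110.10110000.10011111


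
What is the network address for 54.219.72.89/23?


IP:   00110110.11011011.01001000.01011001
Mask: 11111111.11111111.11111110.00000000
AND operation:
Net:  00110110.11011011.01001000.00000000
Network: 54.219.72.0/23


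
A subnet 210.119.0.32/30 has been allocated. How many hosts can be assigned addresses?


Host bits = 32 - 30 = 2
Total addresses = 2^2 = 4
Usable = total - 2 (network and broadcast)
Usable hosts: 2


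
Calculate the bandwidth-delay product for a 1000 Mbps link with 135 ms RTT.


BDP = bandwidth * RTT
= 1000 Mbps * 135 ms
= 1000 * 1e6 * 135 / 1000 bits
= 135000000 bits
= 16875000 bytes
= 16479.4922 KB
BDP = 135000000 bits (16875000 bytes)


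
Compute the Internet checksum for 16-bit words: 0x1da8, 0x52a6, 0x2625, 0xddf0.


Sum all words (with carry folding):
+ 0x1da8 = 0x1da8
+ 0x52a6 = 0x704e
+ 0x2625 = 0x9673
+ 0xddf0 = 0x7464
One's complement: ~0x7464
Checksum = 0x8b9b


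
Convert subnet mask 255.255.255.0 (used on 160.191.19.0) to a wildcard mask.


Subnet mask: 255.255.255.0
Wildcard = 255.255.255.255 - subnet mask
255 - 255 = 0
255 - 255 = 0
255 - 255 = 0
255 - 0 = 255
Wildcard: 0.0.0.255


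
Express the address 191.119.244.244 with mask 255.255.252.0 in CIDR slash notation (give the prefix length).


Binary: 11111111.11111111.11111100.00000000
Count leading 1s
Prefix: /22


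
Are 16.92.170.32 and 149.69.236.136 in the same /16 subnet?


Mask: 255.255.0.0
16.92.170.32 AND mask = 16.92.0.0
149.69.236.136 AND mask = 149.69.0.0
No, different subnets (16.92.0.0 vs 149.69.0.0)


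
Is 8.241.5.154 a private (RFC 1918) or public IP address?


RFC 1918 private ranges:
  10.0.0.0/8 (10.0.0.0 - 10.255.255.255)
  172.16.0.0/12 (172.16.0.0 - 172.31.255.255)
  192.168.0.0/16 (192.168.0.0 - 192.168.255.255)
Public (not in any RFC 1918 range)


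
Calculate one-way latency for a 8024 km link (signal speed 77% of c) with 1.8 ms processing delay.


Speed = 0.77 * 3e5 km/s = 231000 km/s
Propagation delay = 8024 / 231000 = 0.0347 s = 34.7359 ms
Processing delay = 1.8 ms
Total one-way latency = 36.5359 ms


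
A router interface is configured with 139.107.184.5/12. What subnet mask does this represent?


/12 means 12 network bits, 20 host bits
Binary: 11111111111100000000000000000000
Mask: 255.240.0.0


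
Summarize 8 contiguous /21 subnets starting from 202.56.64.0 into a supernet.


Original prefix: /21
Number of subnets: 8 = 2^3
New prefix = 21 - 3 = 18
Supernet: 202.56.64.0/18


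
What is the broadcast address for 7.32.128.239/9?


Network: 7.0.0.0/9
Host bits = 23
Set all host bits to 1:
Broadcast: 7.127.255.255


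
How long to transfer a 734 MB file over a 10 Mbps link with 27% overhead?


Effective throughput = 10 * (1 - 27/100) = 7.3 Mbps
File size in Mb = 734 * 8 = 5872 Mb
Time = 5872 / 7.3
Time = 804.3836 seconds


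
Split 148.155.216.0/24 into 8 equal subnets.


New prefix = 24 + 3 = 27
Each subnet has 32 addresses
  148.155.216.0/27
  148.155.216.32/27
  148.155.216.64/27
  148.155.216.96/27
  148.155.216.128/27
  148.155.216.160/27
  148.155.216.192/27
  148.155.216.224/27
Subnets: 148.155.216.0/27, 148.155.216.32/27, 148.155.216.64/27, 148.155.216.96/27, 148.155.216.128/27, 148.155.216.160/27, 148.155.216.192/27, 148.155.216.224/27


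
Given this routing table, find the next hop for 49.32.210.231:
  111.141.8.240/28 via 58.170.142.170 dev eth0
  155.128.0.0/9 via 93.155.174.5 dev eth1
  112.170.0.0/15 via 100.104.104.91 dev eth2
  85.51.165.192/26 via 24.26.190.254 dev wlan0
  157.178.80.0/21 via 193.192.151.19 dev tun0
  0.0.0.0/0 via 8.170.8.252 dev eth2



Longest prefix match for 49.32.210.231:
  /28 111.141.8.240: no
  /9 155.128.0.0: no
  /15 112.170.0.0: no
  /26 85.51.165.192: no
  /21 157.178.80.0: no
  /0 0.0.0.0: MATCH
Selected: next-hop 8.170.8.252 via eth2 (matched /0)


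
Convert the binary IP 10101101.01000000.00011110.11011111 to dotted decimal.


10101101 = 173
01000000 = 64
00011110 = 30
11011111 = 223
IP: 173.64.30.223


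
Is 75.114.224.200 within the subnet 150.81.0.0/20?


Subnet network: 150.81.0.0
Test IP AND mask: 75.114.224.0
No, 75.114.224.200 is not in 150.81.0.0/20


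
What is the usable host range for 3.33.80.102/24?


Network: 3.33.80.0
Broadcast: 3.33.80.255
First usable = network + 1
Last usable = broadcast - 1
Range: 3.33.80.1 to 3.33.80.254


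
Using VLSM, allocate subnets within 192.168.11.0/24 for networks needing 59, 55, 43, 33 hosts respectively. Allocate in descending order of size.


59 hosts -> /26 (62 usable): 192.168.11.0/26
55 hosts -> /26 (62 usable): 192.168.11.64/26
43 hosts -> /26 (62 usable): 192.168.11.128/26
33 hosts -> /26 (62 usable): 192.168.11.192/26
Allocation: 192.168.11.0/26 (59 hosts, 62 usable); 192.168.11.64/26 (55 hosts, 62 usable); 192.168.11.128/26 (43 hosts, 62 usable); 192.168.11.192/26 (33 hosts, 62 usable)


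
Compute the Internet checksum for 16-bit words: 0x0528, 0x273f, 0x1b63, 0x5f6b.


Sum all words (with carry folding):
+ 0x0528 = 0x0528
+ 0x273f = 0x2c67
+ 0x1b63 = 0x47ca
+ 0x5f6b = 0xa735
One's complement: ~0xa735
Checksum = 0x58ca


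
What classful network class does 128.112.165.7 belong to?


First octet: 128
Binary: 10000000
10xxxxxx -> Class B (128-191)
Class B, default mask 255.255.0.0 (/16)


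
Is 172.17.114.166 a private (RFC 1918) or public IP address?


RFC 1918 private ranges:
  10.0.0.0/8 (10.0.0.0 - 10.255.255.255)
  172.16.0.0/12 (172.16.0.0 - 172.31.255.255)
  192.168.0.0/16 (192.168.0.0 - 192.168.255.255)
Private (in 172.16.0.0/12)


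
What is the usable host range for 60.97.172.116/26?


Network: 60.97.172.64
Broadcast: 60.97.172.127
First usable = network + 1
Last usable = broadcast - 1
Range: 60.97.172.65 to 60.97.172.126


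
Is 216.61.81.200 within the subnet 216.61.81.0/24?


Subnet network: 216.61.81.0
Test IP AND mask: 216.61.81.0
Yes, 216.61.81.200 is in 216.61.81.0/24


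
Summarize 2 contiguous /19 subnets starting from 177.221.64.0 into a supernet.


Original prefix: /19
Number of subnets: 2 = 2^1
New prefix = 19 - 1 = 18
Supernet: 177.221.64.0/18


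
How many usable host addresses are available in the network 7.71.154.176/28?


Host bits = 32 - 28 = 4
Total addresses = 2^4 = 16
Usable = total - 2 (network and broadcast)
Usable hosts: 14


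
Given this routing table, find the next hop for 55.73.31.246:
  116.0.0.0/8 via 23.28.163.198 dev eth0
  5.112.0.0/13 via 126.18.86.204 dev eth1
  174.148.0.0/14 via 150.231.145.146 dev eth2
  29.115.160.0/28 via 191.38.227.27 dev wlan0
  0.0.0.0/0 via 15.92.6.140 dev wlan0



Longest prefix match for 55.73.31.246:
  /8 116.0.0.0: no
  /13 5.112.0.0: no
  /14 174.148.0.0: no
  /28 29.115.160.0: no
  /0 0.0.0.0: MATCH
Selected: next-hop 15.92.6.140 via wlan0 (matched /0)


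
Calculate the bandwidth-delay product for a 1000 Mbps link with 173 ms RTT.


BDP = bandwidth * RTT
= 1000 Mbps * 173 ms
= 1000 * 1e6 * 173 / 1000 bits
= 173000000 bits
= 21625000 bytes
= 21118.1641 KB
BDP = 173000000 bits (21625000 bytes)


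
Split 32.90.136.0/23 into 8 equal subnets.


New prefix = 23 + 3 = 26
Each subnet has 64 addresses
  32.90.136.0/26
  32.90.136.64/26
  32.90.136.128/26
  32.90.136.192/26
  32.90.137.0/26
  32.90.137.64/26
  32.90.137.128/26
  32.90.137.192/26
Subnets: 32.90.136.0/26, 32.90.136.64/26, 32.90.136.128/26, 32.90.136.192/26, 32.90.137.0/26, 32.90.137.64/26, 32.90.137.128/26, 32.90.137.192/26


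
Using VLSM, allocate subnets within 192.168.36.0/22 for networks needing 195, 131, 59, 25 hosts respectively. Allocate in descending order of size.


195 hosts -> /24 (254 usable): 192.168.36.0/24
131 hosts -> /24 (254 usable): 192.168.37.0/24
59 hosts -> /26 (62 usable): 192.168.38.0/26
25 hosts -> /27 (30 usable): 192.168.38.64/27
Allocation: 192.168.36.0/24 (195 hosts, 254 usable); 192.168.37.0/24 (131 hosts, 254 usable); 192.168.38.0/26 (59 hosts, 62 usable); 192.168.38.64/27 (25 hosts, 30 usable)


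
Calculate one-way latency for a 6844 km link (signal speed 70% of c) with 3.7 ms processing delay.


Speed = 0.7 * 3e5 km/s = 210000 km/s
Propagation delay = 6844 / 210000 = 0.0326 s = 32.5905 ms
Processing delay = 3.7 ms
Total one-way latency = 36.2905 ms


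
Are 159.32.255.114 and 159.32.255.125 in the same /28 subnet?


Mask: 255.255.255.240
159.32.255.114 AND mask = 159.32.255.112
159.32.255.125 AND mask = 159.32.255.112
Yes, same subnet (159.32.255.112)


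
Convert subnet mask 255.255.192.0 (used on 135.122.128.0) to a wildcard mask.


Subnet mask: 255.255.192.0
Wildcard = 255.255.255.255 - subnet mask
255 - 255 = 0
255 - 255 = 0
255 - 192 = 63
255 - 0 = 255
Wildcard: 0.0.63.255


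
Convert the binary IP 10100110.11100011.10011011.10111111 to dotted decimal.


10100110 = 166
11100011 = 227
10011011 = 155
10111111 = 191
IP: 166.227.155.191


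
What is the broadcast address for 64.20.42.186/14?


Network: 64.20.0.0/14
Host bits = 18
Set all host bits to 1:
Broadcast: 64.23.255.255


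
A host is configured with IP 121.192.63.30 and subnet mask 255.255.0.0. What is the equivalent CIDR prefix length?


Binary: 11111111.11111111.00000000.00000000
Count leading 1s
Prefix: /16


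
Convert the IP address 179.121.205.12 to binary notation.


179 = 10110011
121 = 01111001
205 = 11001101
12 = 00001100
Binary: 10110011.01111001.11001101.00001100


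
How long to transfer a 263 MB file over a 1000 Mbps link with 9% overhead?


Effective throughput = 1000 * (1 - 9/100) = 910 Mbps
File size in Mb = 263 * 8 = 2104 Mb
Time = 2104 / 910
Time = 2.3121 seconds


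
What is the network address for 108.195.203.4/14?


IP:   01101100.11000011.11001011.00000100
Mask: 11111111.11111100.00000000.00000000
AND operation:
Net:  01101100.11000000.00000000.00000000
Network: 108.192.0.0/14


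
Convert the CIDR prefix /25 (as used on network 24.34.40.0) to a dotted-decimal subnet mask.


/25 means 25 network bits, 7 host bits
Binary: 11111111111111111111111110000000
Mask: 255.255.255.128


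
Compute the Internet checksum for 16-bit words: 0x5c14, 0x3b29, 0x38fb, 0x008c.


Sum all words (with carry folding):
+ 0x5c14 = 0x5c14
+ 0x3b29 = 0x973d
+ 0x38fb = 0xd038
+ 0x008c = 0xd0c4
One's complement: ~0xd0c4
Checksum = 0x2f3b


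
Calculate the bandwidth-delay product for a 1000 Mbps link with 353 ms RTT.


BDP = bandwidth * RTT
= 1000 Mbps * 353 ms
= 1000 * 1e6 * 353 / 1000 bits
= 353000000 bits
= 44125000 bytes
= 43090.8203 KB
BDP = 353000000 bits (44125000 bytes)


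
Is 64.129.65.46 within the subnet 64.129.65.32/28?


Subnet network: 64.129.65.32
Test IP AND mask: 64.129.65.32
Yes, 64.129.65.46 is in 64.129.65.32/28


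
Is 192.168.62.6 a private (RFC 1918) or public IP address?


RFC 1918 private ranges:
  10.0.0.0/8 (10.0.0.0 - 10.255.255.255)
  172.16.0.0/12 (172.16.0.0 - 172.31.255.255)
  192.168.0.0/16 (192.168.0.0 - 192.168.255.255)
Private (in 192.168.0.0/16)


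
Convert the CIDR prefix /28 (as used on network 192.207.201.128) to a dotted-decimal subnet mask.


/28 means 28 network bits, 4 host bits
Binary: 11111111111111111111111111110000
Mask: 255.255.255.240


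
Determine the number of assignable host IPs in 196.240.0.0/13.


Host bits = 32 - 13 = 19
Total addresses = 2^19 = 524288
Usable = total - 2 (network and broadcast)
Usable hosts: 524286


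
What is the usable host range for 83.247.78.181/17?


Network: 83.247.0.0
Broadcast: 83.247.127.255
First usable = network + 1
Last usable = broadcast - 1
Range: 83.247.0.1 to 83.247.127.254


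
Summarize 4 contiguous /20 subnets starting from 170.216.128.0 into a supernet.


Original prefix: /20
Number of subnets: 4 = 2^2
New prefix = 20 - 2 = 18
Supernet: 170.216.128.0/18


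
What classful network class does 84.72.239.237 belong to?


First octet: 84
Binary: 01010100
0xxxxxxx -> Class A (1-126)
Class A, default mask 255.0.0.0 (/8)


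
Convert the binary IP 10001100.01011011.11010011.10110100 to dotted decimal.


10001100 = 140
01011011 = 91
11010011 = 211
10110100 = 180
IP: 140.91.211.180


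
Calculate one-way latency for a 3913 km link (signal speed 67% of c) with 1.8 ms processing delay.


Speed = 0.67 * 3e5 km/s = 201000 km/s
Propagation delay = 3913 / 201000 = 0.0195 s = 19.4677 ms
Processing delay = 1.8 ms
Total one-way latency = 21.2677 ms


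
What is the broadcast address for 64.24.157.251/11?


Network: 64.0.0.0/11
Host bits = 21
Set all host bits to 1:
Broadcast: 64.31.255.255


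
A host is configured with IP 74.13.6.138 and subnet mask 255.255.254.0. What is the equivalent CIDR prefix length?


Binary: 11111111.11111111.11111110.00000000
Count leading 1s
Prefix: /23


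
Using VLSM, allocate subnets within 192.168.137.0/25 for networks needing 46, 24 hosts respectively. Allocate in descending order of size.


46 hosts -> /26 (62 usable): 192.168.137.0/26
24 hosts -> /27 (30 usable): 192.168.137.64/27
Allocation: 192.168.137.0/26 (46 hosts, 62 usable); 192.168.137.64/27 (24 hosts, 30 usable)


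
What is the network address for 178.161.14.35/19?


IP:   10110010.10100001.00001110.00100011
Mask: 11111111.11111111.11100000.00000000
AND operation:
Net:  10110010.10100001.00000000.00000000
Network: 178.161.0.0/19


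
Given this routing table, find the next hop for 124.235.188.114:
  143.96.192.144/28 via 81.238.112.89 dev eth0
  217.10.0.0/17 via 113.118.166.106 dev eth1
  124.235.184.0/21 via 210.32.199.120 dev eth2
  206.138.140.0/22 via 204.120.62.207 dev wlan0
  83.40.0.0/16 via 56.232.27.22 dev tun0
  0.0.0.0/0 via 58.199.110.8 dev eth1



Longest prefix match for 124.235.188.114:
  /28 143.96.192.144: no
  /17 217.10.0.0: no
  /21 124.235.184.0: MATCH
  /22 206.138.140.0: no
  /16 83.40.0.0: no
  /0 0.0.0.0: MATCH
Selected: next-hop 210.32.199.120 via eth2 (matched /21)


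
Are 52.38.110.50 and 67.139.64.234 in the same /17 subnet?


Mask: 255.255.128.0
52.38.110.50 AND mask = 52.38.0.0
67.139.64.234 AND mask = 67.139.0.0
No, different subnets (52.38.0.0 vs 67.139.0.0)


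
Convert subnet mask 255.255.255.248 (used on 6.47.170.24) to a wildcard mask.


Subnet mask: 255.255.255.248
Wildcard = 255.255.255.255 - subnet mask
255 - 255 = 0
255 - 255 = 0
255 - 255 = 0
255 - 248 = 7
Wildcard: 0.0.0.7


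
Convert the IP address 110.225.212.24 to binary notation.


110 = 01101110
225 = 11100001
212 = 11010100
24 = 00011000
Binary: 01101110.11100001.11010100.00011000


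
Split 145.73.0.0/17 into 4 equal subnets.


New prefix = 17 + 2 = 19
Each subnet has 8192 addresses
  145.73.0.0/19
  145.73.32.0/19
  145.73.64.0/19
  145.73.96.0/19
Subnets: 145.73.0.0/19, 145.73.32.0/19, 145.73.64.0/19, 145.73.96.0/19


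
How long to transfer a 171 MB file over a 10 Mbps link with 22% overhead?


Effective throughput = 10 * (1 - 22/100) = 7.8 Mbps
File size in Mb = 171 * 8 = 1368 Mb
Time = 1368 / 7.8
Time = 175.3846 seconds


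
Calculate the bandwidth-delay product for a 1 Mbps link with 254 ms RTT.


BDP = bandwidth * RTT
= 1 Mbps * 254 ms
= 1 * 1e6 * 254 / 1000 bits
= 254000 bits
= 31750 bytes
= 31.0059 KB
BDP = 254000 bits (31750 bytes)


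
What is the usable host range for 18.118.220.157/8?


Network: 18.0.0.0
Broadcast: 18.255.255.255
First usable = network + 1
Last usable = broadcast - 1
Range: 18.0.0.1 to 18.255.255.254


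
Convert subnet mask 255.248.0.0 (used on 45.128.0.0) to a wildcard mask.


Subnet mask: 255.248.0.0
Wildcard = 255.255.255.255 - subnet mask
255 - 255 = 0
255 - 248 = 7
255 - 0 = 255
255 - 0 = 255
Wildcard: 0.7.255.255


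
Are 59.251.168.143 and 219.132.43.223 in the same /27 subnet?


Mask: 255.255.255.224
59.251.168.143 AND mask = 59.251.168.128
219.132.43.223 AND mask = 219.132.43.192
No, different subnets (59.251.168.128 vs 219.132.43.192)


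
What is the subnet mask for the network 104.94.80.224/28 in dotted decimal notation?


/28 means 28 network bits, 4 host bits
Binary: 11111111111111111111111111110000
Mask: 255.255.255.240


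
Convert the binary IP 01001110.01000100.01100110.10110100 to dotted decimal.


01001110 = 78
01000100 = 68
01100110 = 102
10110100 = 180
IP: 78.68.102.180


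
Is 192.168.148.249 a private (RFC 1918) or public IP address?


RFC 1918 private ranges:
  10.0.0.0/8 (10.0.0.0 - 10.255.255.255)
  172.16.0.0/12 (172.16.0.0 - 172.31.255.255)
  192.168.0.0/16 (192.168.0.0 - 192.168.255.255)
Private (in 192.168.0.0/16)


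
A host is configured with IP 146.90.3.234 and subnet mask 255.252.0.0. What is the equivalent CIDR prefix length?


Binary: 11111111.11111100.00000000.00000000
Count leading 1s
Prefix: /14


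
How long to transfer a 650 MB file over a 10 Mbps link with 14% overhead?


Effective throughput = 10 * (1 - 14/100) = 8.6 Mbps
File size in Mb = 650 * 8 = 5200 Mb
Time = 5200 / 8.6
Time = 604.6512 seconds


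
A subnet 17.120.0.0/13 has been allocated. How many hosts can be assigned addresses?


Host bits = 32 - 13 = 19
Total addresses = 2^19 = 524288
Usable = total - 2 (network and broadcast)
Usable hosts: 524286


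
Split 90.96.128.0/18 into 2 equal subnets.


New prefix = 18 + 1 = 19
Each subnet has 8192 addresses
  90.96.128.0/19
  90.96.160.0/19
Subnets: 90.96.128.0/19, 90.96.160.0/19


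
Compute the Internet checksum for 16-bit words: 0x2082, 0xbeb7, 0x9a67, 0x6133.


Sum all words (with carry folding):
+ 0x2082 = 0x2082
+ 0xbeb7 = 0xdf39
+ 0x9a67 = 0x79a1
+ 0x6133 = 0xdad4
One's complement: ~0xdad4
Checksum = 0x252b


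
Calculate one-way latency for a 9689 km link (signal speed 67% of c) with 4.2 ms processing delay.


Speed = 0.67 * 3e5 km/s = 201000 km/s
Propagation delay = 9689 / 201000 = 0.0482 s = 48.204 ms
Processing delay = 4.2 ms
Total one-way latency = 52.404 ms


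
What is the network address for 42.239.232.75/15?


IP:   00101010.11101111.11101000.01001011
Mask: 11111111.11111110.00000000.00000000
AND operation:
Net:  00101010.11101110.00000000.00000000
Network: 42.238.0.0/15


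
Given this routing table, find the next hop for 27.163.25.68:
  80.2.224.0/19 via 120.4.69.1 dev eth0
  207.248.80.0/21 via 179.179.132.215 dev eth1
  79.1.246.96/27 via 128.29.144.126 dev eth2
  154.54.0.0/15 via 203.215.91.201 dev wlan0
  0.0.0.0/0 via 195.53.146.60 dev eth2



Longest prefix match for 27.163.25.68:
  /19 80.2.224.0: no
  /21 207.248.80.0: no
  /27 79.1.246.96: no
  /15 154.54.0.0: no
  /0 0.0.0.0: MATCH
Selected: next-hop 195.53.146.60 via eth2 (matched /0)


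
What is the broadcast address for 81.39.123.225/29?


Network: 81.39.123.224/29
Host bits = 3
Set all host bits to 1:
Broadcast: 81.39.123.231


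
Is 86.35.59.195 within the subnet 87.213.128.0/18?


Subnet network: 87.213.128.0
Test IP AND mask: 86.35.0.0
No, 86.35.59.195 is not in 87.213.128.0/18


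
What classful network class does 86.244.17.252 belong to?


First octet: 86
Binary: 01010110
0xxxxxxx -> Class A (1-126)
Class A, default mask 255.0.0.0 (/8)


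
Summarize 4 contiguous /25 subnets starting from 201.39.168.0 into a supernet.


Original prefix: /25
Number of subnets: 4 = 2^2
New prefix = 25 - 2 = 23
Supernet: 201.39.168.0/23


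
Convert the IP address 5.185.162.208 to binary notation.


5 = 00000101
185 = 10111001
162 = 10100010
208 = 11010000
Binary: 00000101.10111001.10100010.11010000


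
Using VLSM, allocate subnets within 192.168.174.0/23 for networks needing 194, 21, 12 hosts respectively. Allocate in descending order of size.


194 hosts -> /24 (254 usable): 192.168.174.0/24
21 hosts -> /27 (30 usable): 192.168.175.0/27
12 hosts -> /28 (14 usable): 192.168.175.32/28
Allocation: 192.168.174.0/24 (194 hosts, 254 usable); 192.168.175.0/27 (21 hosts, 30 usable); 192.168.175.32/28 (12 hosts, 14 usable)


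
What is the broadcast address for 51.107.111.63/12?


Network: 51.96.0.0/12
Host bits = 20
Set all host bits to 1:
Broadcast: 51.111.255.255


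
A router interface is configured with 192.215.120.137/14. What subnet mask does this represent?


/14 means 14 network bits, 18 host bits
Binary: 11111111111111000000000000000000
Mask: 255.252.0.0


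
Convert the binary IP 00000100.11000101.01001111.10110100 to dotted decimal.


00000100 = 4
11000101 = 197
01001111 = 79
10110100 = 180
IP: 4.197.79.180


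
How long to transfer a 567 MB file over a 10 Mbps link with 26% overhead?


Effective throughput = 10 * (1 - 26/100) = 7.4 Mbps
File size in Mb = 567 * 8 = 4536 Mb
Time = 4536 / 7.4
Time = 612.973 seconds


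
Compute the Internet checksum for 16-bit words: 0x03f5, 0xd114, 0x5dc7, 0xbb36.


Sum all words (with carry folding):
+ 0x03f5 = 0x03f5
+ 0xd114 = 0xd509
+ 0x5dc7 = 0x32d1
+ 0xbb36 = 0xee07
One's complement: ~0xee07
Checksum = 0x11f8


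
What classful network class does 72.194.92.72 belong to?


First octet: 72
Binary: 01001000
0xxxxxxx -> Class A (1-126)
Class A, default mask 255.0.0.0 (/8)


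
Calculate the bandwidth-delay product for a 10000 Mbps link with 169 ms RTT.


BDP = bandwidth * RTT
= 10000 Mbps * 169 ms
= 10000 * 1e6 * 169 / 1000 bits
= 1690000000 bits
= 211250000 bytes
= 206298.8281 KB
BDP = 1690000000 bits (211250000 bytes)


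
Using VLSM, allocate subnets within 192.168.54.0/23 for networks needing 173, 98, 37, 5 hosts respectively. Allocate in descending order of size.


173 hosts -> /24 (254 usable): 192.168.54.0/24
98 hosts -> /25 (126 usable): 192.168.55.0/25
37 hosts -> /26 (62 usable): 192.168.55.128/26
5 hosts -> /29 (6 usable): 192.168.55.192/29
Allocation: 192.168.54.0/24 (173 hosts, 254 usable); 192.168.55.0/25 (98 hosts, 126 usable); 192.168.55.128/26 (37 hosts, 62 usable); 192.168.55.192/29 (5 hosts, 6 usable)


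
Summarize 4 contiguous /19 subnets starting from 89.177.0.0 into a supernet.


Original prefix: /19
Number of subnets: 4 = 2^2
New prefix = 19 - 2 = 17
Supernet: 89.177.0.0/17


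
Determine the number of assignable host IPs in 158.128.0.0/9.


Host bits = 32 - 9 = 23
Total addresses = 2^23 = 8388608
Usable = total - 2 (network and broadcast)
Usable hosts: 8388606


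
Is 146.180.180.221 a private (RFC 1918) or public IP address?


RFC 1918 private ranges:
  10.0.0.0/8 (10.0.0.0 - 10.255.255.255)
  172.16.0.0/12 (172.16.0.0 - 172.31.255.255)
  192.168.0.0/16 (192.168.0.0 - 192.168.255.255)
Public (not in any RFC 1918 range)


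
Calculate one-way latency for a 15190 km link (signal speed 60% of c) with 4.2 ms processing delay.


Speed = 0.6 * 3e5 km/s = 180000 km/s
Propagation delay = 15190 / 180000 = 0.0844 s = 84.3889 ms
Processing delay = 4.2 ms
Total one-way latency = 88.5889 ms


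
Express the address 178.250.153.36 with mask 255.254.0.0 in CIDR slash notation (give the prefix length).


Binary: 11111111.11111110.00000000.00000000
Count leading 1s
Prefix: /15


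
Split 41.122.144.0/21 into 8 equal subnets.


New prefix = 21 + 3 = 24
Each subnet has 256 addresses
  41.122.144.0/24
  41.122.145.0/24
  41.122.146.0/24
  41.122.147.0/24
  41.122.148.0/24
  41.122.149.0/24
  41.122.150.0/24
  41.122.151.0/24
Subnets: 41.122.144.0/24, 41.122.145.0/24, 41.122.146.0/24, 41.122.147.0/24, 41.122.148.0/24, 41.122.149.0/24, 41.122.150.0/24, 41.122.151.0/24


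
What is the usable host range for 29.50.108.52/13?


Network: 29.48.0.0
Broadcast: 29.55.255.255
First usable = network + 1
Last usable = broadcast - 1
Range: 29.48.0.1 to 29.55.255.254


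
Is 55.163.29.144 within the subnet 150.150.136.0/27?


Subnet network: 150.150.136.0
Test IP AND mask: 55.163.29.128
No, 55.163.29.144 is not in 150.150.136.0/27


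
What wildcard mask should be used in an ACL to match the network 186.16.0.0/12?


Subnet mask: 255.240.0.0
Wildcard = 255.255.255.255 - subnet mask
255 - 255 = 0
255 - 240 = 15
255 - 0 = 255
255 - 0 = 255
Wildcard: 0.15.255.255


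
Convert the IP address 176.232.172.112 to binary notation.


176 = 10110000
232 = 11101000
172 = 10101100
112 = 01110000
Binary: 10110000.11101000.10101100.01110000


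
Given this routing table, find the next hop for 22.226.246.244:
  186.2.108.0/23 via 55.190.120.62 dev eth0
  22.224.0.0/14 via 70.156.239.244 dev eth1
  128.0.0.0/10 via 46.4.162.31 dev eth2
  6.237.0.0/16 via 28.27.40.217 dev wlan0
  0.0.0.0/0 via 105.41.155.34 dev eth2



Longest prefix match for 22.226.246.244:
  /23 186.2.108.0: no
  /14 22.224.0.0: MATCH
  /10 128.0.0.0: no
  /16 6.237.0.0: no
  /0 0.0.0.0: MATCH
Selected: next-hop 70.156.239.244 via eth1 (matched /14)


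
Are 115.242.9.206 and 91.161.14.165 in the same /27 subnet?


Mask: 255.255.255.224
115.242.9.206 AND mask = 115.242.9.192
91.161.14.165 AND mask = 91.161.14.160
No, different subnets (115.242.9.192 vs 91.161.14.160)


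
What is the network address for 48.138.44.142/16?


IP:   00110000.10001010.00101100.10001110
Mask: 11111111.11111111.00000000.00000000
AND operation:
Net:  00110000.10001010.00000000.00000000
Network: 48.138.0.0/16


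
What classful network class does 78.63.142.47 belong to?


First octet: 78
Binary: 01001110
0xxxxxxx -> Class A (1-126)
Class A, default mask 255.0.0.0 (/8)


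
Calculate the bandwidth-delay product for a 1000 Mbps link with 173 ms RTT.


BDP = bandwidth * RTT
= 1000 Mbps * 173 ms
= 1000 * 1e6 * 173 / 1000 bits
= 173000000 bits
= 21625000 bytes
= 21118.1641 KB
BDP = 173000000 bits (21625000 bytes)


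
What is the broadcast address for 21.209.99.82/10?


Network: 21.192.0.0/10
Host bits = 22
Set all host bits to 1:
Broadcast: 21.255.255.255


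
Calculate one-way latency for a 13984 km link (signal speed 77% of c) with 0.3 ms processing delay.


Speed = 0.77 * 3e5 km/s = 231000 km/s
Propagation delay = 13984 / 231000 = 0.0605 s = 60.5368 ms
Processing delay = 0.3 ms
Total one-way latency = 60.8368 ms
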